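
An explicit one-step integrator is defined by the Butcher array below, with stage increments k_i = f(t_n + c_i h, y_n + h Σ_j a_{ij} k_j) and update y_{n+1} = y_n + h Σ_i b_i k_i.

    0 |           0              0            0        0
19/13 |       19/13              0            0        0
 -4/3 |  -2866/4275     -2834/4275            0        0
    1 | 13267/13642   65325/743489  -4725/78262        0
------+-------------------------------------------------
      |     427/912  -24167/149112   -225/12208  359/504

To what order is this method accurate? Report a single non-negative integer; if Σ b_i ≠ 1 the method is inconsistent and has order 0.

b = (427/912, -24167/149112, -225/12208, 359/504)
c = (0, 19/13, -4/3, 1)
Ac = (0, 0, -218/225, 75/359)
Σ b_i: 427/912·1 + (-24167/149112)·1 + (-225/12208)·1 + 359/504·1 = 1 ✓
b·c: (-24167/149112)·19/13 + (-225/12208)·(-4/3) + 359/504·1 = 1/2 ✓
b·c²: (-24167/149112)·361/169 + (-225/12208)·16/9 + 359/504·1 = 1/3 ✓
b·Ac: (-225/12208)·(-218/225) + 359/504·75/359 = 1/6 ✓
b·c³: (-24167/149112)·6859/2197 + (-225/12208)·(-64/27) + 359/504·1 = 1/4 ✓
b·(c∘Ac): (-225/12208)·872/675 + 359/504·75/359 = 1/8 ✓
b·Ac²: (-225/12208)·(-4142/2925) + 359/504·375/4667 = 1/12 ✓
b·A²c: 359/504·21/359 = 1/24 ✓; 4 stages ⇒ order 4.

4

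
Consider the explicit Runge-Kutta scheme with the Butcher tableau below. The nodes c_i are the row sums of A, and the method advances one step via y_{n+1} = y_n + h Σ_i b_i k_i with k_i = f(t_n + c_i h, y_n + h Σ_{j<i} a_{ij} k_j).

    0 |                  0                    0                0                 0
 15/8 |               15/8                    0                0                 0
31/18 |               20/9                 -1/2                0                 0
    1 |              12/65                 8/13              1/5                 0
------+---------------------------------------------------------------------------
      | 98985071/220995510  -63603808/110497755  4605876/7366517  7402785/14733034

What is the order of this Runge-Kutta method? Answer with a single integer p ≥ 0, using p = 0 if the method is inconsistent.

3

b = (98985071/220995510, -63603808/110497755, 4605876/7366517, 7402785/14733034)
c = (0, 15/8, 31/18, 1)
Ac = (0, 0, -15/16, 1753/1170)
Σ b_i: 98985071/220995510·1 + (-63603808/110497755)·1 + 4605876/7366517·1 + 7402785/14733034·1 = 1 ✓
b·c: (-63603808/110497755)·15/8 + 4605876/7366517·31/18 + 7402785/14733034·1 = 1/2 ✓
b·c²: (-63603808/110497755)·225/64 + 4605876/7366517·961/324 + 7402785/14733034·1 = 1/3 ✓
b·Ac: 4605876/7366517·(-15/16) + 7402785/14733034·1753/1170 = 1/6 ✓
b·c³: (-63603808/110497755)·3375/512 + 4605876/7366517·29791/5832 + 7402785/14733034·1 = -311809649/3182335344 ≠ 1/4 ⇒ order 3.
b·(c∘Ac): 4605876/7366517·(-155/96) + 7402785/14733034·1753/1170 = -45379417/176796408 ≠ 1/8
b·Ac²: 4605876/7366517·(-225/128) + 7402785/14733034·116111/42120 = 1820669611/6364670688 ≠ 1/12
b·A²c: 7402785/14733034·(-3/16) = -22208355/235728544 ≠ 1/24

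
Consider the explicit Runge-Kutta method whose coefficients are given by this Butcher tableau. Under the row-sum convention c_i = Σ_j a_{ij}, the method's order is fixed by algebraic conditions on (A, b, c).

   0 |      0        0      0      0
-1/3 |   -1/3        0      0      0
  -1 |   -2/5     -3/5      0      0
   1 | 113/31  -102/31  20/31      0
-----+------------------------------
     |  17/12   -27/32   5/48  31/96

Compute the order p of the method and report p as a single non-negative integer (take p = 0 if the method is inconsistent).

b = (17/12, -27/32, 5/48, 31/96)
c = (0, -1/3, -1, 1)
Ac = (0, 0, 1/5, 14/31)
Σ b_i: 17/12·1 + (-27/32)·1 + 5/48·1 + 31/96·1 = 1 ✓
b·c: (-27/32)·(-1/3) + 5/48·(-1) + 31/96·1 = 1/2 ✓
b·c²: (-27/32)·1/9 + 5/48·1 + 31/96·1 = 1/3 ✓
b·Ac: 5/48·1/5 + 31/96·14/31 = 1/6 ✓
b·c³: (-27/32)·(-1/27) + 5/48·(-1) + 31/96·1 = 1/4 ✓
b·(c∘Ac): 5/48·(-1/5) + 31/96·14/31 = 1/8 ✓
b·Ac²: 5/48·(-1/15) + 31/96·26/93 = 1/12 ✓
b·A²c: 31/96·4/31 = 1/24 ✓; 4 stages ⇒ order 4.

4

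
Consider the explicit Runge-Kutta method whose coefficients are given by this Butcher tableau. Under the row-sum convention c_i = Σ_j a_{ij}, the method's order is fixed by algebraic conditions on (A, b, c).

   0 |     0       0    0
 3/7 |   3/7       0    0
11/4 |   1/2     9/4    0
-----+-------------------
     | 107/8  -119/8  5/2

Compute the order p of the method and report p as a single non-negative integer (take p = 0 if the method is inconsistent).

b = (107/8, -119/8, 5/2)
c = (0, 3/7, 11/4)
Ac = (0, 0, 27/28)
Σ b_i: 107/8·1 + (-119/8)·1 + 5/2·1 = 1 ✓
b·c: (-119/8)·3/7 + 5/2·11/4 = 1/2 ✓
b·c²: (-119/8)·9/49 + 5/2·121/16 = 3623/224 ≠ 1/3 ⇒ order 2.
b·Ac: 5/2·27/28 = 135/56 ≠ 1/6

2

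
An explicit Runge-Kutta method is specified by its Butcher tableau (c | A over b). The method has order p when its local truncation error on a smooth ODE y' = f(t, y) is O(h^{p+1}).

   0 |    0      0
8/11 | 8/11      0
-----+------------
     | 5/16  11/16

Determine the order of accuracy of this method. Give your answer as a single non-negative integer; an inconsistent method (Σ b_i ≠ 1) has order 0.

b = (5/16, 11/16)
c = (0, 8/11)
Σ b_i: 5/16·1 + 11/16·1 = 1 ✓
b·c: 11/16·8/11 = 1/2 ✓; 2 stages ⇒ order 2.

2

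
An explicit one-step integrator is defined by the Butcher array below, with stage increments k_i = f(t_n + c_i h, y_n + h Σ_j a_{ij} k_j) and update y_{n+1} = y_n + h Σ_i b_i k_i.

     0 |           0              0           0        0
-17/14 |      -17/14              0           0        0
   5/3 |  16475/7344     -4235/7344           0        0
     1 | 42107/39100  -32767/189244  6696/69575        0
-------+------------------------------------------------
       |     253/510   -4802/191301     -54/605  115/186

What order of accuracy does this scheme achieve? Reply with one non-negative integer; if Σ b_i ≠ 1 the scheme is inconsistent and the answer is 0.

b = (253/510, -4802/191301, -54/605, 115/186)
c = (0, -17/14, 5/3, 1)
Ac = (0, 0, 605/864, 341/920)
Σ b_i: 253/510·1 + (-4802/191301)·1 + (-54/605)·1 + 115/186·1 = 1 ✓
b·c: (-4802/191301)·(-17/14) + (-54/605)·5/3 + 115/186·1 = 1/2 ✓
b·c²: (-4802/191301)·289/196 + (-54/605)·25/9 + 115/186·1 = 1/3 ✓
b·Ac: (-54/605)·605/864 + 115/186·341/920 = 1/6 ✓
b·c³: (-4802/191301)·(-4913/2744) + (-54/605)·125/27 + 115/186·1 = 1/4 ✓
b·(c∘Ac): (-54/605)·3025/2592 + 115/186·341/920 = 1/8 ✓
b·Ac²: (-54/605)·(-10285/12096) + 115/186·31/2576 = 1/12 ✓
b·A²c: 115/186·31/460 = 1/24 ✓; 4 stages ⇒ order 4.

4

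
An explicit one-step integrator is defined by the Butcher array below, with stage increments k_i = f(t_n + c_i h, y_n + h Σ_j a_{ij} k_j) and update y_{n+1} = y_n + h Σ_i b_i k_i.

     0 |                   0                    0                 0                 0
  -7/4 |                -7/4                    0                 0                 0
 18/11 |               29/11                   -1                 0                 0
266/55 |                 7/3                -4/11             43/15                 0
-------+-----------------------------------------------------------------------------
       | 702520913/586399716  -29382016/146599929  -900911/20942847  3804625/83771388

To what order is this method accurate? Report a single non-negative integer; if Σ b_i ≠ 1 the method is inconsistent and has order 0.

b = (702520913/586399716, -29382016/146599929, -900911/20942847, 3804625/83771388)
c = (0, -7/4, 18/11, 266/55)
Ac = (0, 0, 7/4, 293/55)
Σ b_i: 702520913/586399716·1 + (-29382016/146599929)·1 + (-900911/20942847)·1 + 3804625/83771388·1 = 1 ✓
b·c: (-29382016/146599929)·(-7/4) + (-900911/20942847)·18/11 + 3804625/83771388·266/55 = 1/2 ✓
b·c²: (-29382016/146599929)·49/16 + (-900911/20942847)·324/121 + 3804625/83771388·70756/3025 = 1/3 ✓
b·Ac: (-900911/20942847)·7/4 + 3804625/83771388·293/55 = 1/6 ✓
b·c³: (-29382016/146599929)·(-343/64) + (-900911/20942847)·5832/1331 + 3804625/83771388·18821096/166375 = 51393316/8532271 ≠ 1/4 ⇒ order 3.
b·(c∘Ac): (-900911/20942847)·63/22 + 3804625/83771388·77938/3025 = 241189361/230371317 ≠ 1/8
b·Ac²: (-900911/20942847)·(-49/16) + 3804625/83771388·15881/2420 = 132013267/307161756 ≠ 1/12
b·A²c: 3804625/83771388·301/60 = 229038425/1005256656 ≠ 1/24

3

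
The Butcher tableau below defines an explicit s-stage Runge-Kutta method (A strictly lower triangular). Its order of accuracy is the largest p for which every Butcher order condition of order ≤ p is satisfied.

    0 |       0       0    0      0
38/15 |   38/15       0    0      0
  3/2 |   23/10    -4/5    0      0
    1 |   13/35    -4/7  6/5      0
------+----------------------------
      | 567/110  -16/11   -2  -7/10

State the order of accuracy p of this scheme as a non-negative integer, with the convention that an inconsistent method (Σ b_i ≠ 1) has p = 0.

b = (567/110, -16/11, -2, -7/10)
c = (0, 38/15, 3/2, 1)
Ac = (0, 0, -152/75, 37/105)
Σ b_i: 567/110·1 + (-16/11)·1 + (-2)·1 + (-7/10)·1 = 1 ✓
b·c: (-16/11)·38/15 + (-2)·3/2 + (-7/10)·1 = -2437/330 ≠ 1/2 ⇒ order 1.

1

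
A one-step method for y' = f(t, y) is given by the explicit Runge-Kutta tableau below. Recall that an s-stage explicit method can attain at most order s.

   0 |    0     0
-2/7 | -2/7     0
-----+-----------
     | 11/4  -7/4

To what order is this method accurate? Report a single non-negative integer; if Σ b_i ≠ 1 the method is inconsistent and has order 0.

2

b = (11/4, -7/4)
c = (0, -2/7)
Σ b_i: 11/4·1 + (-7/4)·1 = 1 ✓
b·c: (-7/4)·(-2/7) = 1/2 ✓; 2 stages ⇒ order 2.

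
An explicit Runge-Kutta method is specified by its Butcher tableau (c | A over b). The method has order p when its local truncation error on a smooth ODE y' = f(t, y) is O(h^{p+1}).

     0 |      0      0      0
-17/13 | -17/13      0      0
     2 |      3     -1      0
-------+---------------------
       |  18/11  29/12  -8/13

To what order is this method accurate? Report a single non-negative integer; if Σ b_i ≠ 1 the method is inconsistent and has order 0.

0

b = (18/11, 29/12, -8/13)
c = (0, -17/13, 2)
Ac = (0, 0, 17/13)
Σ b_i: 18/11·1 + 29/12·1 + (-8/13)·1 = 5899/1716 ≠ 1 ⇒ order 0.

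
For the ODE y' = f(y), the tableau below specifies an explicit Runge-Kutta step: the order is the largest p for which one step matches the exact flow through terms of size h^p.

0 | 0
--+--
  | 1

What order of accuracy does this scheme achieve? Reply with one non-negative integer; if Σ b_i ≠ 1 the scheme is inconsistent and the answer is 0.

1

b = (1)
c = (0)
Σ b_i: 1·1 = 1 ✓; 1 stage ⇒ order 1.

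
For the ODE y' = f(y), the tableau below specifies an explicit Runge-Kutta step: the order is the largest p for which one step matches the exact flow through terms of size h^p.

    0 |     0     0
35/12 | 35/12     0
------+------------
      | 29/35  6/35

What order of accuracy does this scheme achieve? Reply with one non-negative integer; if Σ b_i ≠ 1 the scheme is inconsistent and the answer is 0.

2

b = (29/35, 6/35)
c = (0, 35/12)
Σ b_i: 29/35·1 + 6/35·1 = 1 ✓
b·c: 6/35·35/12 = 1/2 ✓; 2 stages ⇒ order 2.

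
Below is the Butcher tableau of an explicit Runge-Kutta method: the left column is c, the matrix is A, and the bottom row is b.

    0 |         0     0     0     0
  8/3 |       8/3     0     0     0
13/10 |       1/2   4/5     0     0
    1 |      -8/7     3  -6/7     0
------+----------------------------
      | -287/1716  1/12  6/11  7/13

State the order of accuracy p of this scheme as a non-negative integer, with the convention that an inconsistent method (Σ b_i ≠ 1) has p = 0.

1

b = (-287/1716, 1/12, 6/11, 7/13)
c = (0, 8/3, 13/10, 1)
Ac = (0, 0, 32/15, 241/35)
Σ b_i: (-287/1716)·1 + 1/12·1 + 6/11·1 + 7/13·1 = 1 ✓
b·c: 1/12·8/3 + 6/11·13/10 + 7/13·1 = 9458/6435 ≠ 1/2 ⇒ order 1.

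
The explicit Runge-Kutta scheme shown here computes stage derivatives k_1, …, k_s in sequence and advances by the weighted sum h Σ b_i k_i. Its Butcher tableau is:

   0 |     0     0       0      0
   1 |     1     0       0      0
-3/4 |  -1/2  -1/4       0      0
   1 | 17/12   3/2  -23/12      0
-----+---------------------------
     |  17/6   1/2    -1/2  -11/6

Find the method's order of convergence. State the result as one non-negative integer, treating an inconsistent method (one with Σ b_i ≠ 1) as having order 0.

1

b = (17/6, 1/2, -1/2, -11/6)
c = (0, 1, -3/4, 1)
Ac = (0, 0, -1/4, 47/16)
Σ b_i: 17/6·1 + 1/2·1 + (-1/2)·1 + (-11/6)·1 = 1 ✓
b·c: 1/2·1 + (-1/2)·(-3/4) + (-11/6)·1 = -23/24 ≠ 1/2 ⇒ order 1.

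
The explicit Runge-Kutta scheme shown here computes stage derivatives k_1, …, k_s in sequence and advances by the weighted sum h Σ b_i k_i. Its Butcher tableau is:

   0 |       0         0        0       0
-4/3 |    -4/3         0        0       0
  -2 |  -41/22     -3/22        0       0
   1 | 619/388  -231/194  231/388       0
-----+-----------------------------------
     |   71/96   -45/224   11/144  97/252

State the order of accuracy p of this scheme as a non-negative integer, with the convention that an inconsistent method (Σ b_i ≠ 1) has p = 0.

b = (71/96, -45/224, 11/144, 97/252)
c = (0, -4/3, -2, 1)
Ac = (0, 0, 2/11, 77/194)
Σ b_i: 71/96·1 + (-45/224)·1 + 11/144·1 + 97/252·1 = 1 ✓
b·c: (-45/224)·(-4/3) + 11/144·(-2) + 97/252·1 = 1/2 ✓
b·c²: (-45/224)·16/9 + 11/144·4 + 97/252·1 = 1/3 ✓
b·Ac: 11/144·2/11 + 97/252·77/194 = 1/6 ✓
b·c³: (-45/224)·(-64/27) + 11/144·(-8) + 97/252·1 = 1/4 ✓
b·(c∘Ac): 11/144·(-4/11) + 97/252·77/194 = 1/8 ✓
b·Ac²: 11/144·(-8/33) + 97/252·77/291 = 1/12 ✓
b·A²c: 97/252·21/194 = 1/24 ✓; 4 stages ⇒ order 4.

4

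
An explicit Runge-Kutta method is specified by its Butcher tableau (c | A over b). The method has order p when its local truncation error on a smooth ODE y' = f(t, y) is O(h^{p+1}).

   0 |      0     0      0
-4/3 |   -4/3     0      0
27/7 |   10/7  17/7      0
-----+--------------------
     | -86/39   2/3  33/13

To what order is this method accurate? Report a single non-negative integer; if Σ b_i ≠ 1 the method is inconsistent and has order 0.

b = (-86/39, 2/3, 33/13)
c = (0, -4/3, 27/7)
Ac = (0, 0, -68/21)
Σ b_i: (-86/39)·1 + 2/3·1 + 33/13·1 = 1 ✓
b·c: 2/3·(-4/3) + 33/13·27/7 = 7291/819 ≠ 1/2 ⇒ order 1.

1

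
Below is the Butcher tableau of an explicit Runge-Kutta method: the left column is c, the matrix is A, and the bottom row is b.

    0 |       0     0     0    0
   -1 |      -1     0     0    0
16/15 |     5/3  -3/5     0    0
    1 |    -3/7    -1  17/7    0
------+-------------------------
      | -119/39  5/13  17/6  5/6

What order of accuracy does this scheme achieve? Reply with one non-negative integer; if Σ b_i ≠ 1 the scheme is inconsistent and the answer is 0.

b = (-119/39, 5/13, 17/6, 5/6)
c = (0, -1, 16/15, 1)
Ac = (0, 0, 3/5, 377/105)
Σ b_i: (-119/39)·1 + 5/13·1 + 17/6·1 + 5/6·1 = 1 ✓
b·c: 5/13·(-1) + 17/6·16/15 + 5/6·1 = 4061/1170 ≠ 1/2 ⇒ order 1.

1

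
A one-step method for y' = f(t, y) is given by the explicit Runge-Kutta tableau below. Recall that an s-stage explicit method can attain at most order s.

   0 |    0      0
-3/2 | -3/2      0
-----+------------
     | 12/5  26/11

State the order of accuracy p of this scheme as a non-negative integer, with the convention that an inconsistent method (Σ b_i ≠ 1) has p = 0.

b = (12/5, 26/11)
c = (0, -3/2)
Σ b_i: 12/5·1 + 26/11·1 = 262/55 ≠ 1 ⇒ order 0.

0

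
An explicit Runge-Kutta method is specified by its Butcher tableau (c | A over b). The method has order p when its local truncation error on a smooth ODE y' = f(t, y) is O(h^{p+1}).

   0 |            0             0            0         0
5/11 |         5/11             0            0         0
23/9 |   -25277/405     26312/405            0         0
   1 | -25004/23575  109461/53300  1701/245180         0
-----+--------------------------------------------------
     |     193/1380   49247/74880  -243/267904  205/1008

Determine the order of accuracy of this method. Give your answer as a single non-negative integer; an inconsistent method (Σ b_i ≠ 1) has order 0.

4

b = (193/1380, 49247/74880, -243/267904, 205/1008)
c = (0, 5/11, 23/9, 1)
Ac = (0, 0, 2392/81, 39/41)
Σ b_i: 193/1380·1 + 49247/74880·1 + (-243/267904)·1 + 205/1008·1 = 1 ✓
b·c: 49247/74880·5/11 + (-243/267904)·23/9 + 205/1008·1 = 1/2 ✓
b·c²: 49247/74880·25/121 + (-243/267904)·529/81 + 205/1008·1 = 1/3 ✓
b·Ac: (-243/267904)·2392/81 + 205/1008·39/41 = 1/6 ✓
b·c³: 49247/74880·125/1331 + (-243/267904)·12167/729 + 205/1008·1 = 1/4 ✓
b·(c∘Ac): (-243/267904)·55016/729 + 205/1008·39/41 = 1/8 ✓
b·Ac²: (-243/267904)·11960/891 + 205/1008·1059/2255 = 1/12 ✓
b·A²c: 205/1008·42/205 = 1/24 ✓; 4 stages ⇒ order 4.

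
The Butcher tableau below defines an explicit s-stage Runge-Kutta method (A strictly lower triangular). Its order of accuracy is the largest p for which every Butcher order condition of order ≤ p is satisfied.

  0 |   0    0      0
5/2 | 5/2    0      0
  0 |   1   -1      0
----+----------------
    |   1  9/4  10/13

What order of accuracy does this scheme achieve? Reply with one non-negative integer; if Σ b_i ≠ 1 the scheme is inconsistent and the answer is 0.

0

b = (1, 9/4, 10/13)
c = (0, 5/2, 0)
Ac = (0, 0, -5/2)
Σ b_i: 1·1 + 9/4·1 + 10/13·1 = 209/52 ≠ 1 ⇒ order 0.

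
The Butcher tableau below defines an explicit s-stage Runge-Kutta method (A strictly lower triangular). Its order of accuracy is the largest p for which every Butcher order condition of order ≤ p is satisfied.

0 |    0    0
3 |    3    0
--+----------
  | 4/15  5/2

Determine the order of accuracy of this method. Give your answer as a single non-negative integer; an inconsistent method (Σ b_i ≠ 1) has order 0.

b = (4/15, 5/2)
c = (0, 3)
Σ b_i: 4/15·1 + 5/2·1 = 83/30 ≠ 1 ⇒ order 0.

0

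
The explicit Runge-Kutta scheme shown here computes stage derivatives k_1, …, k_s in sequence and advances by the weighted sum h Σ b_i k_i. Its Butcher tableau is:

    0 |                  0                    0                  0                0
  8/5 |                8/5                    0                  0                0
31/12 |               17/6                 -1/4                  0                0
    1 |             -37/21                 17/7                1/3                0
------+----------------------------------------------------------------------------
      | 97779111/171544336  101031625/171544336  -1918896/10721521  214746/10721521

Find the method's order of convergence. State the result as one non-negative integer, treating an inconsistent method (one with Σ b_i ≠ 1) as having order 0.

b = (97779111/171544336, 101031625/171544336, -1918896/10721521, 214746/10721521)
c = (0, 8/5, 31/12, 1)
Ac = (0, 0, -2/5, 5981/1260)
Σ b_i: 97779111/171544336·1 + 101031625/171544336·1 + (-1918896/10721521)·1 + 214746/10721521·1 = 1 ✓
b·c: 101031625/171544336·8/5 + (-1918896/10721521)·31/12 + 214746/10721521·1 = 1/2 ✓
b·c²: 101031625/171544336·64/25 + (-1918896/10721521)·961/144 + 214746/10721521·1 = 1/3 ✓
b·Ac: (-1918896/10721521)·(-2/5) + 214746/10721521·5981/1260 = 1/6 ✓
b·c³: 101031625/171544336·512/125 + (-1918896/10721521)·29791/1728 + 214746/10721521·1 = -252116495/385974756 ≠ 1/4 ⇒ order 3.
b·(c∘Ac): (-1918896/10721521)·(-31/30) + 214746/10721521·5981/1260 = 90066629/321645630 ≠ 1/8
b·Ac²: (-1918896/10721521)·(-16/25) + 214746/10721521·638191/75600 = 218945551/771949512 ≠ 1/12
b·A²c: 214746/10721521·(-2/15) = -143164/53607605 ≠ 1/24

3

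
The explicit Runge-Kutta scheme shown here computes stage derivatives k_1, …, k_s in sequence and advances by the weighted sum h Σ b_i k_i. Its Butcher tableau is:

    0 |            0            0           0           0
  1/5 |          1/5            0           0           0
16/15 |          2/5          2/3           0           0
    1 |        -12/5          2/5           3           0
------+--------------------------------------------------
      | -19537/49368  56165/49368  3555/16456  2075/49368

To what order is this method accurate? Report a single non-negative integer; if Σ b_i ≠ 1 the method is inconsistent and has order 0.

b = (-19537/49368, 56165/49368, 3555/16456, 2075/49368)
c = (0, 1/5, 16/15, 1)
Ac = (0, 0, 2/15, 82/25)
Σ b_i: (-19537/49368)·1 + 56165/49368·1 + 3555/16456·1 + 2075/49368·1 = 1 ✓
b·c: 56165/49368·1/5 + 3555/16456·16/15 + 2075/49368·1 = 1/2 ✓
b·c²: 56165/49368·1/25 + 3555/16456·256/225 + 2075/49368·1 = 1/3 ✓
b·Ac: 3555/16456·2/15 + 2075/49368·82/25 = 1/6 ✓
b·c³: 56165/49368·1/125 + 3555/16456·4096/3375 + 2075/49368·1 = 96673/308550 ≠ 1/4 ⇒ order 3.
b·(c∘Ac): 3555/16456·32/225 + 2075/49368·82/25 = 20807/123420 ≠ 1/8
b·Ac²: 3555/16456·2/75 + 2075/49368·1286/375 = 27751/185130 ≠ 1/12
b·A²c: 2075/49368·2/5 = 415/24684 ≠ 1/24

3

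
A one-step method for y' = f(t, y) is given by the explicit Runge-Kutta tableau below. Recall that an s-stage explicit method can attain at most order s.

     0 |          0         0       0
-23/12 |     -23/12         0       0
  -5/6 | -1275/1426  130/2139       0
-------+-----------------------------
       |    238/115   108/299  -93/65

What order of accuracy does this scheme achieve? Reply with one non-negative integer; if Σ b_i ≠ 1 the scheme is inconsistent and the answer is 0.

b = (238/115, 108/299, -93/65)
c = (0, -23/12, -5/6)
Ac = (0, 0, -65/558)
Σ b_i: 238/115·1 + 108/299·1 + (-93/65)·1 = 1 ✓
b·c: 108/299·(-23/12) + (-93/65)·(-5/6) = 1/2 ✓
b·c²: 108/299·529/144 + (-93/65)·25/36 = 1/3 ✓
b·Ac: (-93/65)·(-65/558) = 1/6 ✓; 3 stages ⇒ order 3.

3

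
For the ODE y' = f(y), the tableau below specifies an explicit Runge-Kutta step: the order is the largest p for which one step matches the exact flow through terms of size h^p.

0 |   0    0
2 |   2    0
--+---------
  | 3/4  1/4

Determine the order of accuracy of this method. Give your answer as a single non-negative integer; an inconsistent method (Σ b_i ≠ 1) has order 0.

2

b = (3/4, 1/4)
c = (0, 2)
Σ b_i: 3/4·1 + 1/4·1 = 1 ✓
b·c: 1/4·2 = 1/2 ✓; 2 stages ⇒ order 2.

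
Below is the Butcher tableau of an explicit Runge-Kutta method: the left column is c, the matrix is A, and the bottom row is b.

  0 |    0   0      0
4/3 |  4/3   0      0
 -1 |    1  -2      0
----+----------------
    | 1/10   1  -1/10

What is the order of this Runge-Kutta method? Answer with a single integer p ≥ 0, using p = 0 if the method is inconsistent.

1

b = (1/10, 1, -1/10)
c = (0, 4/3, -1)
Ac = (0, 0, -8/3)
Σ b_i: 1/10·1 + 1·1 + (-1/10)·1 = 1 ✓
b·c: 1·4/3 + (-1/10)·(-1) = 43/30 ≠ 1/2 ⇒ order 1.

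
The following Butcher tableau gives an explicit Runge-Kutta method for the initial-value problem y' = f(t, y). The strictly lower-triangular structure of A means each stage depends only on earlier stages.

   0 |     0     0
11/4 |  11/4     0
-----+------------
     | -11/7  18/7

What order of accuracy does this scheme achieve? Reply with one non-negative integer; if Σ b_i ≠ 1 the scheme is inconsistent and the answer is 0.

1

b = (-11/7, 18/7)
c = (0, 11/4)
Σ b_i: (-11/7)·1 + 18/7·1 = 1 ✓
b·c: 18/7·11/4 = 99/14 ≠ 1/2 ⇒ order 1.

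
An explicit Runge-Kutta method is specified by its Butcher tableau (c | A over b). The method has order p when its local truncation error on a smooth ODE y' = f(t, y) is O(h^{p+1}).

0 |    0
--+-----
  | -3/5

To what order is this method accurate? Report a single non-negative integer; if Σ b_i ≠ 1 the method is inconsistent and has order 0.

b = (-3/5)
c = (0)
Σ b_i: (-3/5)·1 = -3/5 ≠ 1 ⇒ order 0.

0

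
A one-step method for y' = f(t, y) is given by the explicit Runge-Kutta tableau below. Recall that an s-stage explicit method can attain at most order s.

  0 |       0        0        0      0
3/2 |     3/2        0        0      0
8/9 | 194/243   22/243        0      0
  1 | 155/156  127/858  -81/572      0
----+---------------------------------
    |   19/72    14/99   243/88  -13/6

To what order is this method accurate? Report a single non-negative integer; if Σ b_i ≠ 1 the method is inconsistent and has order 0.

b = (19/72, 14/99, 243/88, -13/6)
c = (0, 3/2, 8/9, 1)
Ac = (0, 0, 11/81, 5/52)
Σ b_i: 19/72·1 + 14/99·1 + 243/88·1 + (-13/6)·1 = 1 ✓
b·c: 14/99·3/2 + 243/88·8/9 + (-13/6)·1 = 1/2 ✓
b·c²: 14/99·9/4 + 243/88·64/81 + (-13/6)·1 = 1/3 ✓
b·Ac: 243/88·11/81 + (-13/6)·5/52 = 1/6 ✓
b·c³: 14/99·27/8 + 243/88·512/729 + (-13/6)·1 = 1/4 ✓
b·(c∘Ac): 243/88·88/729 + (-13/6)·5/52 = 1/8 ✓
b·Ac²: 243/88·11/54 + (-13/6)·23/104 = 1/12 ✓
b·A²c: (-13/6)·(-1/52) = 1/24 ✓; 4 stages ⇒ order 4.

4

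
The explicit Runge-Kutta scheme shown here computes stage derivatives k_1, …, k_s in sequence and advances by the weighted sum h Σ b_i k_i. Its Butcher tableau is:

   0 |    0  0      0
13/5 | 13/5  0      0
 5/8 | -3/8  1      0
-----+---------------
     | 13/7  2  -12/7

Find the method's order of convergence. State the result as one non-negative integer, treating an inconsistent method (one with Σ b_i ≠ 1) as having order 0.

0

b = (13/7, 2, -12/7)
c = (0, 13/5, 5/8)
Ac = (0, 0, 13/5)
Σ b_i: 13/7·1 + 2·1 + (-12/7)·1 = 15/7 ≠ 1 ⇒ order 0.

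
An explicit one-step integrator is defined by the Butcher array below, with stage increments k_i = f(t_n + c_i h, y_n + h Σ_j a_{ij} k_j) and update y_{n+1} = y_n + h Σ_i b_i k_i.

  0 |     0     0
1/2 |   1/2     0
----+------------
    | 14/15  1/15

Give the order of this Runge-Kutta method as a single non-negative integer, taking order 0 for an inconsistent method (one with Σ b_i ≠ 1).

1

b = (14/15, 1/15)
c = (0, 1/2)
Σ b_i: 14/15·1 + 1/15·1 = 1 ✓
b·c: 1/15·1/2 = 1/30 ≠ 1/2 ⇒ order 1.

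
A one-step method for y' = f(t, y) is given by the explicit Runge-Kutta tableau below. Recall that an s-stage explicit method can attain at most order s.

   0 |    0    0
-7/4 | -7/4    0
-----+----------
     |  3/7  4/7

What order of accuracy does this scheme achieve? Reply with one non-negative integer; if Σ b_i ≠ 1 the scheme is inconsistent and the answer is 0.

1

b = (3/7, 4/7)
c = (0, -7/4)
Σ b_i: 3/7·1 + 4/7·1 = 1 ✓
b·c: 4/7·(-7/4) = -1 ≠ 1/2 ⇒ order 1.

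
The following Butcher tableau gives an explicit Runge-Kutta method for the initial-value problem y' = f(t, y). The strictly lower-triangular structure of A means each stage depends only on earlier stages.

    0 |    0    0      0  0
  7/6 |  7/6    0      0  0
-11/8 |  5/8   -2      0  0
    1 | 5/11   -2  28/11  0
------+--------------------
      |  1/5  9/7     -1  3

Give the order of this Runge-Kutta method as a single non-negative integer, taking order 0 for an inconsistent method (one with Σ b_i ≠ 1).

b = (1/5, 9/7, -1, 3)
c = (0, 7/6, -11/8, 1)
Ac = (0, 0, -7/3, -35/6)
Σ b_i: 1/5·1 + 9/7·1 + (-1)·1 + 3·1 = 122/35 ≠ 1 ⇒ order 0.

0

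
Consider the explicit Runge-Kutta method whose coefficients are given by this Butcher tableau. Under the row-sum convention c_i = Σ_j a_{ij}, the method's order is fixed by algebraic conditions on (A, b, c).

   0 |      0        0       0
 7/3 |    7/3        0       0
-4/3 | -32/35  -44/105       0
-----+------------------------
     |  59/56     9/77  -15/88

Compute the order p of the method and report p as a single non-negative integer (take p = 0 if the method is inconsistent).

3

b = (59/56, 9/77, -15/88)
c = (0, 7/3, -4/3)
Ac = (0, 0, -44/45)
Σ b_i: 59/56·1 + 9/77·1 + (-15/88)·1 = 1 ✓
b·c: 9/77·7/3 + (-15/88)·(-4/3) = 1/2 ✓
b·c²: 9/77·49/9 + (-15/88)·16/9 = 1/3 ✓
b·Ac: (-15/88)·(-44/45) = 1/6 ✓; 3 stages ⇒ order 3.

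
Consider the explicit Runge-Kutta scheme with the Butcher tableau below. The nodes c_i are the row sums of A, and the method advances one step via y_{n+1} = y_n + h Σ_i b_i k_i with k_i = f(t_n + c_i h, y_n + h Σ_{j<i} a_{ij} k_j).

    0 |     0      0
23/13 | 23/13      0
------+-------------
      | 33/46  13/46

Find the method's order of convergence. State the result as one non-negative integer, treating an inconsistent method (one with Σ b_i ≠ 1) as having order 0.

2

b = (33/46, 13/46)
c = (0, 23/13)
Σ b_i: 33/46·1 + 13/46·1 = 1 ✓
b·c: 13/46·23/13 = 1/2 ✓; 2 stages ⇒ order 2.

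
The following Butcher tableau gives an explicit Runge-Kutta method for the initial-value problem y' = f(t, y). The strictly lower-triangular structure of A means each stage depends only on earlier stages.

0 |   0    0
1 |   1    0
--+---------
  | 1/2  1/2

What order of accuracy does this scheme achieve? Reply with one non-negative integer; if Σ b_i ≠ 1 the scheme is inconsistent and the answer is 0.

2

b = (1/2, 1/2)
c = (0, 1)
Σ b_i: 1/2·1 + 1/2·1 = 1 ✓
b·c: 1/2·1 = 1/2 ✓; 2 stages ⇒ order 2.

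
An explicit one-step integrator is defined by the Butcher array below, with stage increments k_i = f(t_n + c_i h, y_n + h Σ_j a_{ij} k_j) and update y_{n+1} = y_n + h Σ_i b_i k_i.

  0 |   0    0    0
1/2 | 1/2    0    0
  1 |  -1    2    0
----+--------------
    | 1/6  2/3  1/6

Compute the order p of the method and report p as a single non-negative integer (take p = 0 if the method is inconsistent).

3

b = (1/6, 2/3, 1/6)
c = (0, 1/2, 1)
Ac = (0, 0, 1)
Σ b_i: 1/6·1 + 2/3·1 + 1/6·1 = 1 ✓
b·c: 2/3·1/2 + 1/6·1 = 1/2 ✓
b·c²: 2/3·1/4 + 1/6·1 = 1/3 ✓
b·Ac: 1/6·1 = 1/6 ✓; 3 stages ⇒ order 3.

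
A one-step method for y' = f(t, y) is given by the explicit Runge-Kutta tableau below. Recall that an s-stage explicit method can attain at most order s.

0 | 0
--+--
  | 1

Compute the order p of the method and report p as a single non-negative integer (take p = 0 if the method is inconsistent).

1

b = (1)
c = (0)
Σ b_i: 1·1 = 1 ✓; 1 stage ⇒ order 1.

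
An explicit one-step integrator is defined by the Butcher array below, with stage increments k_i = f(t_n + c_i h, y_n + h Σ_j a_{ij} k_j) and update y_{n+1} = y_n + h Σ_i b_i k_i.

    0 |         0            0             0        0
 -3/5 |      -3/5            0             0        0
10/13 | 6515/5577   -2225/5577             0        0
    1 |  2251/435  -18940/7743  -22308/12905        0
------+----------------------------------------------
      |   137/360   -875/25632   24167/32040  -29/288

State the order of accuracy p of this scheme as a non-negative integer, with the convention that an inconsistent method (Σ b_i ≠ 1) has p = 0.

b = (137/360, -875/25632, 24167/32040, -29/288)
c = (0, -3/5, 10/13, 1)
Ac = (0, 0, 445/1859, 4/29)
Σ b_i: 137/360·1 + (-875/25632)·1 + 24167/32040·1 + (-29/288)·1 = 1 ✓
b·c: (-875/25632)·(-3/5) + 24167/32040·10/13 + (-29/288)·1 = 1/2 ✓
b·c²: (-875/25632)·9/25 + 24167/32040·100/169 + (-29/288)·1 = 1/3 ✓
b·Ac: 24167/32040·445/1859 + (-29/288)·4/29 = 1/6 ✓
b·c³: (-875/25632)·(-27/125) + 24167/32040·1000/2197 + (-29/288)·1 = 1/4 ✓
b·(c∘Ac): 24167/32040·4450/24167 + (-29/288)·4/29 = 1/8 ✓
b·Ac²: 24167/32040·(-267/1859) + (-29/288)·(-276/145) = 1/12 ✓
b·A²c: (-29/288)·(-12/29) = 1/24 ✓; 4 stages ⇒ order 4.

4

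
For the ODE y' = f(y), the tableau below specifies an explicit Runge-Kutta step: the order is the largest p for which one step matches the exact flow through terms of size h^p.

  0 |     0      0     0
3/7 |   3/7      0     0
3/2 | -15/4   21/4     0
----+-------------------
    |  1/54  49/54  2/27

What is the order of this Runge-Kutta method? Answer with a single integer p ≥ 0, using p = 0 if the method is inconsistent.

3

b = (1/54, 49/54, 2/27)
c = (0, 3/7, 3/2)
Ac = (0, 0, 9/4)
Σ b_i: 1/54·1 + 49/54·1 + 2/27·1 = 1 ✓
b·c: 49/54·3/7 + 2/27·3/2 = 1/2 ✓
b·c²: 49/54·9/49 + 2/27·9/4 = 1/3 ✓
b·Ac: 2/27·9/4 = 1/6 ✓; 3 stages ⇒ order 3.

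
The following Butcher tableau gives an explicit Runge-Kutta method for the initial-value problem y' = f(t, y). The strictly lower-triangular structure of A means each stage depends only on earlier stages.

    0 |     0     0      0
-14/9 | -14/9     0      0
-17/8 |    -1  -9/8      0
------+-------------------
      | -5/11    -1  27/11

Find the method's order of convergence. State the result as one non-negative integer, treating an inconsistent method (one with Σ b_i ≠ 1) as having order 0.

1

b = (-5/11, -1, 27/11)
c = (0, -14/9, -17/8)
Ac = (0, 0, 7/4)
Σ b_i: (-5/11)·1 + (-1)·1 + 27/11·1 = 1 ✓
b·c: (-1)·(-14/9) + 27/11·(-17/8) = -2899/792 ≠ 1/2 ⇒ order 1.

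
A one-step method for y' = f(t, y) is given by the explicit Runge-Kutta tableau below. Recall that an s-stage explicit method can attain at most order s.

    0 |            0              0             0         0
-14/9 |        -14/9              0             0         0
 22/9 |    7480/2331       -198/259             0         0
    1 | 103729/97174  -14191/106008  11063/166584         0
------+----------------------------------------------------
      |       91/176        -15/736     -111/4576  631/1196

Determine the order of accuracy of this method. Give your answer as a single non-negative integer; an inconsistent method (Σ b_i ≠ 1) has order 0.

b = (91/176, -15/736, -111/4576, 631/1196)
c = (0, -14/9, 22/9, 1)
Ac = (0, 0, 44/37, 1403/3786)
Σ b_i: 91/176·1 + (-15/736)·1 + (-111/4576)·1 + 631/1196·1 = 1 ✓
b·c: (-15/736)·(-14/9) + (-111/4576)·22/9 + 631/1196·1 = 1/2 ✓
b·c²: (-15/736)·196/81 + (-111/4576)·484/81 + 631/1196·1 = 1/3 ✓
b·Ac: (-111/4576)·44/37 + 631/1196·1403/3786 = 1/6 ✓
b·c³: (-15/736)·(-2744/729) + (-111/4576)·10648/729 + 631/1196·1 = 1/4 ✓
b·(c∘Ac): (-111/4576)·968/333 + 631/1196·1403/3786 = 1/8 ✓
b·Ac²: (-111/4576)·(-616/333) + 631/1196·46/631 = 1/12 ✓
b·A²c: 631/1196·299/3786 = 1/24 ✓; 4 stages ⇒ order 4.

4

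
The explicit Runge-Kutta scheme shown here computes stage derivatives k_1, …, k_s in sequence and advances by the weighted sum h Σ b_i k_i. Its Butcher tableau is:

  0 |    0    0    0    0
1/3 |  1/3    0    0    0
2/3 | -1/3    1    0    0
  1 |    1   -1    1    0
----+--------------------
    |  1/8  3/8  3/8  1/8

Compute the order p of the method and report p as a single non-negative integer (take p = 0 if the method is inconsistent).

4

b = (1/8, 3/8, 3/8, 1/8)
c = (0, 1/3, 2/3, 1)
Ac = (0, 0, 1/3, 1/3)
Σ b_i: 1/8·1 + 3/8·1 + 3/8·1 + 1/8·1 = 1 ✓
b·c: 3/8·1/3 + 3/8·2/3 + 1/8·1 = 1/2 ✓
b·c²: 3/8·1/9 + 3/8·4/9 + 1/8·1 = 1/3 ✓
b·Ac: 3/8·1/3 + 1/8·1/3 = 1/6 ✓
b·c³: 3/8·1/27 + 3/8·8/27 + 1/8·1 = 1/4 ✓
b·(c∘Ac): 3/8·2/9 + 1/8·1/3 = 1/8 ✓
b·Ac²: 3/8·1/9 + 1/8·1/3 = 1/12 ✓
b·A²c: 1/8·1/3 = 1/24 ✓; 4 stages ⇒ order 4.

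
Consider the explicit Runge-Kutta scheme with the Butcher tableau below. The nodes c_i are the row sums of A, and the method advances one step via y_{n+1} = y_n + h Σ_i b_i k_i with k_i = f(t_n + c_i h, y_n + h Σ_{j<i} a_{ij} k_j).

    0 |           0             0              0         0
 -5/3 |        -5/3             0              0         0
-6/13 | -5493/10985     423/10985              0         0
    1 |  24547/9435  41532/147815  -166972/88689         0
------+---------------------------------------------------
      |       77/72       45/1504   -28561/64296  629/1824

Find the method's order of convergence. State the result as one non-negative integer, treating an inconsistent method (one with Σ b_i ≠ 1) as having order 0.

b = (77/72, 45/1504, -28561/64296, 629/1824)
c = (0, -5/3, -6/13, 1)
Ac = (0, 0, -141/2197, 252/629)
Σ b_i: 77/72·1 + 45/1504·1 + (-28561/64296)·1 + 629/1824·1 = 1 ✓
b·c: 45/1504·(-5/3) + (-28561/64296)·(-6/13) + 629/1824·1 = 1/2 ✓
b·c²: 45/1504·25/9 + (-28561/64296)·36/169 + 629/1824·1 = 1/3 ✓
b·Ac: (-28561/64296)·(-141/2197) + 629/1824·252/629 = 1/6 ✓
b·c³: 45/1504·(-125/27) + (-28561/64296)·(-216/2197) + 629/1824·1 = 1/4 ✓
b·(c∘Ac): (-28561/64296)·846/28561 + 629/1824·252/629 = 1/8 ✓
b·Ac²: (-28561/64296)·235/2197 + 629/1824·716/1887 = 1/12 ✓
b·A²c: 629/1824·76/629 = 1/24 ✓; 4 stages ⇒ order 4.

4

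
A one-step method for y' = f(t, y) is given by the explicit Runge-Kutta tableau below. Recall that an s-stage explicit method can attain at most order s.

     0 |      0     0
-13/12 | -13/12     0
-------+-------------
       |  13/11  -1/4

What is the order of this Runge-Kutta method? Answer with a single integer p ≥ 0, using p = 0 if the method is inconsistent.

b = (13/11, -1/4)
c = (0, -13/12)
Σ b_i: 13/11·1 + (-1/4)·1 = 41/44 ≠ 1 ⇒ order 0.

0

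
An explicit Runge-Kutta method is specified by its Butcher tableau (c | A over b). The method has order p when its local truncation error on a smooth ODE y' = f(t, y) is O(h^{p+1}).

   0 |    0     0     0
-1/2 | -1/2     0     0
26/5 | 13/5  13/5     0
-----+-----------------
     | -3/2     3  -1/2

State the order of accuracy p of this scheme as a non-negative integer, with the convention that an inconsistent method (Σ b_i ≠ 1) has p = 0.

b = (-3/2, 3, -1/2)
c = (0, -1/2, 26/5)
Ac = (0, 0, -13/10)
Σ b_i: (-3/2)·1 + 3·1 + (-1/2)·1 = 1 ✓
b·c: 3·(-1/2) + (-1/2)·26/5 = -41/10 ≠ 1/2 ⇒ order 1.

1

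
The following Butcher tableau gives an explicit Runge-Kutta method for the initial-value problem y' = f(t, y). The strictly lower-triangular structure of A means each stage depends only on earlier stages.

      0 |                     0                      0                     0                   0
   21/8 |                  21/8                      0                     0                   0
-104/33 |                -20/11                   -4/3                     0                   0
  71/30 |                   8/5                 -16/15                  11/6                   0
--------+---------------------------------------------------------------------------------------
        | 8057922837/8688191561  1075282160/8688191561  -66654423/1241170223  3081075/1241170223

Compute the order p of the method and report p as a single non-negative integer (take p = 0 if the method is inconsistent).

3

b = (8057922837/8688191561, 1075282160/8688191561, -66654423/1241170223, 3081075/1241170223)
c = (0, 21/8, -104/33, 71/30)
Ac = (0, 0, -7/2, -386/45)
Σ b_i: 8057922837/8688191561·1 + 1075282160/8688191561·1 + (-66654423/1241170223)·1 + 3081075/1241170223·1 = 1 ✓
b·c: 1075282160/8688191561·21/8 + (-66654423/1241170223)·(-104/33) + 3081075/1241170223·71/30 = 1/2 ✓
b·c²: 1075282160/8688191561·441/64 + (-66654423/1241170223)·10816/1089 + 3081075/1241170223·5041/900 = 1/3 ✓
b·Ac: (-66654423/1241170223)·(-7/2) + 3081075/1241170223·(-386/45) = 1/6 ✓
b·c³: 1075282160/8688191561·9261/512 + (-66654423/1241170223)·(-1124864/35937) + 3081075/1241170223·357911/27000 = 77706366280319/19660136332320 ≠ 1/4 ⇒ order 3.
b·(c∘Ac): (-66654423/1241170223)·364/33 + 3081075/1241170223·(-13703/675) = -7179899299/11170532007 ≠ 1/8
b·Ac²: (-66654423/1241170223)·(-147/16) + 3081075/1241170223·64501/5940 = 1023017129539/1966013633232 ≠ 1/12
b·A²c: 3081075/1241170223·(-77/12) = -79080925/4964680892 ≠ 1/24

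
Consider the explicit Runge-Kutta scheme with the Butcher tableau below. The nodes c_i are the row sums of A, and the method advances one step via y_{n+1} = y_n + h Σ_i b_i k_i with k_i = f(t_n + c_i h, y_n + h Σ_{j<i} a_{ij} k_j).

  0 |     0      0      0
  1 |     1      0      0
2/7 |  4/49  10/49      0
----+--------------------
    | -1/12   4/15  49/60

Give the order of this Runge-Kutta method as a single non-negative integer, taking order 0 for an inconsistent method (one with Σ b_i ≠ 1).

b = (-1/12, 4/15, 49/60)
c = (0, 1, 2/7)
Ac = (0, 0, 10/49)
Σ b_i: (-1/12)·1 + 4/15·1 + 49/60·1 = 1 ✓
b·c: 4/15·1 + 49/60·2/7 = 1/2 ✓
b·c²: 4/15·1 + 49/60·4/49 = 1/3 ✓
b·Ac: 49/60·10/49 = 1/6 ✓; 3 stages ⇒ order 3.

3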